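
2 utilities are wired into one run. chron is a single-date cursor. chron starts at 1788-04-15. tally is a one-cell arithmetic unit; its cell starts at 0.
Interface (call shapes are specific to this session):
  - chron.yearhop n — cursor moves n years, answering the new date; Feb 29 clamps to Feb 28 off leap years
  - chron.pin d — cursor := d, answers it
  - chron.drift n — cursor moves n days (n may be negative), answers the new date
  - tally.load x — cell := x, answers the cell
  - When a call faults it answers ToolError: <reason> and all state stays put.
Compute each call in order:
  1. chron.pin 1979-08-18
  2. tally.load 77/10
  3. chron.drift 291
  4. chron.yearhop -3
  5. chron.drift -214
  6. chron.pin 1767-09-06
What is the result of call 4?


Answer: 1977-06-04

Derivation:
# 1. chron.pin(d='1979-08-18') ~> 1979-08-18
# 2. tally.load(x='77/10') ~> 77/10
# 3. chron.drift(n='291') ~> 1980-06-04
# 4. chron.yearhop(n='-3') ~> 1977-06-04
# 5. chron.drift(n='-214') ~> 1976-11-02
# 6. chron.pin(d='1767-09-06') ~> 1767-09-06


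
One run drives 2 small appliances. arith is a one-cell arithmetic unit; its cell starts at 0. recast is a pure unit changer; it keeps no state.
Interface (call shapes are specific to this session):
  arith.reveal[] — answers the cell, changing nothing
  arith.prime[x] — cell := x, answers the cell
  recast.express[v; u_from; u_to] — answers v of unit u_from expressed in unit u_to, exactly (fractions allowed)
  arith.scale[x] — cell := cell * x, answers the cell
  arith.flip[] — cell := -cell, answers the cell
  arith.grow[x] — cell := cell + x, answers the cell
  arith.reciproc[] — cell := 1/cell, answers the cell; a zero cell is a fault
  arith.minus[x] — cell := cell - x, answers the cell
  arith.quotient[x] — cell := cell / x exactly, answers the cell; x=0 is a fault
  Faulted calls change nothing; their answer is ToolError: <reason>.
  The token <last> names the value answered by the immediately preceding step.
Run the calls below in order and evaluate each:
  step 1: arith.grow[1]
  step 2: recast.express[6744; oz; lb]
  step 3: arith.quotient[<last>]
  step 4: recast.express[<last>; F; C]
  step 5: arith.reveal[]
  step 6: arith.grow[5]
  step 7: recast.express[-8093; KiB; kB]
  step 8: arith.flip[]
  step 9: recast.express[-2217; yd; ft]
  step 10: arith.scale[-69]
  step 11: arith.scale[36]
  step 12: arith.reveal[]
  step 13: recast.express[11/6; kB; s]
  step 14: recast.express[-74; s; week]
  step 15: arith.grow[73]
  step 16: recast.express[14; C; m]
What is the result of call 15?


-> grow(x='1')
<- 1
-> express(v='6744', u_from='oz', u_to='lb')
<- 843/2
-> quotient(x='<last>')
<- 2/843
-> express(v='<last>', u_from='F', u_to='C')
<- -134870/7587
-> reveal()
<- 2/843
-> grow(x='5')
<- 4217/843
-> express(v='-8093', u_from='KiB', u_to='kB')
<- -1035904/125
-> flip()
<- -4217/843
-> express(v='-2217', u_from='yd', u_to='ft')
<- -6651
-> scale(x='-69')
<- 96991/281
-> scale(x='36')
<- 3491676/281
-> reveal()
<- 3491676/281
-> express(v='11/6', u_from='kB', u_to='s')
<- ToolError: incompatible units
-> express(v='-74', u_from='s', u_to='week')
<- -37/302400
-> grow(x='73')
<- 3512189/281
-> express(v='14', u_from='C', u_to='m')
<- ToolError: incompatible units

Answer: 3512189/281


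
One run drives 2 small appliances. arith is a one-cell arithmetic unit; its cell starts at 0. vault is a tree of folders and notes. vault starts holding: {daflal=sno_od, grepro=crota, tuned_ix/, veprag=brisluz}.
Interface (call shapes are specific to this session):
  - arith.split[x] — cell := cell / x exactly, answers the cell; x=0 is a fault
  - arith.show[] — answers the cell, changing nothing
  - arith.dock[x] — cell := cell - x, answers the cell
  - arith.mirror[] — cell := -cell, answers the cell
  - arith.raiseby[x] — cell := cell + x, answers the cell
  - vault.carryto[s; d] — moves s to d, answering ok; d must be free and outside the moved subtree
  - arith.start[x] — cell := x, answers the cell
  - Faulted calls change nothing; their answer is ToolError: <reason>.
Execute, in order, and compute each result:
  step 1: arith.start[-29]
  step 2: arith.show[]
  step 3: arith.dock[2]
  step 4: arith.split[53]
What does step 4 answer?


Act: start[x=-29]
Obs: -29
Act: show[]
Obs: -29
Act: dock[x=2]
Obs: -31
Act: split[x=53]
Obs: -31/53

Answer: -31/53


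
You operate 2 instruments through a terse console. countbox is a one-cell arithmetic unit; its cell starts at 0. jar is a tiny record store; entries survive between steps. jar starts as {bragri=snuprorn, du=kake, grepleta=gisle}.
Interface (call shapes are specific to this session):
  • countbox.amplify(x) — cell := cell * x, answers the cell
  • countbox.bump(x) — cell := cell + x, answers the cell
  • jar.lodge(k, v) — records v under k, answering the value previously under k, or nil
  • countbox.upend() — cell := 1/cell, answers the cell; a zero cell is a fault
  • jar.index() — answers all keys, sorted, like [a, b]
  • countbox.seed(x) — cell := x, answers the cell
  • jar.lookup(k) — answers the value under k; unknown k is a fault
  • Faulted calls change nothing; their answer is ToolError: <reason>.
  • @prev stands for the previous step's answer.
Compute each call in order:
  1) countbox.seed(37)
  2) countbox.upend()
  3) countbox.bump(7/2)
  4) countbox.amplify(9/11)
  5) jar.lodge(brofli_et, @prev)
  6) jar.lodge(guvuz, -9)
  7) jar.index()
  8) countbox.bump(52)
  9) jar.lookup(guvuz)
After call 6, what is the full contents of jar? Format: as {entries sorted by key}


-> seed(x→37)
<- 37
-> upend()
<- 1/37
-> bump(x→7/2)
<- 261/74
-> amplify(x→9/11)
<- 2349/814
-> lodge(k→brofli_et, v→@prev)
<- nil
-> lodge(k→guvuz, v→-9)
<- nil
-> index()
<- [bragri, brofli_et, du, grepleta, guvuz]
-> bump(x→52)
<- 44677/814
-> lookup(k→guvuz)
<- -9

Answer: {bragri=snuprorn, brofli_et=2349/814, du=kake, grepleta=gisle, guvuz=-9}


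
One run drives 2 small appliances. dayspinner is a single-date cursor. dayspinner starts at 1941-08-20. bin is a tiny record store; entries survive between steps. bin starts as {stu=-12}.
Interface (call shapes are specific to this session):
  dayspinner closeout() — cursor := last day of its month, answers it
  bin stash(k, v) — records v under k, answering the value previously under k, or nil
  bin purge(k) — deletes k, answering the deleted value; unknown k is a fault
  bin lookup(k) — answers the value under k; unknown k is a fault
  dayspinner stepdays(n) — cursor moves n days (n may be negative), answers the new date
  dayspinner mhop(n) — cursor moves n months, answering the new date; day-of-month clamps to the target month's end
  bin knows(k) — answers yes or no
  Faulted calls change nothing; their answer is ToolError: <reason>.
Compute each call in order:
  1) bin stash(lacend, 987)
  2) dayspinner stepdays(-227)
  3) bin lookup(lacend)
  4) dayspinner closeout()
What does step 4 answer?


% bin stash k='lacend' v='987'
:: nil
% dayspinner stepdays n='-227'
:: 1941-01-05
% bin lookup k='lacend'
:: 987
% dayspinner closeout
:: 1941-01-31

Answer: 1941-01-31


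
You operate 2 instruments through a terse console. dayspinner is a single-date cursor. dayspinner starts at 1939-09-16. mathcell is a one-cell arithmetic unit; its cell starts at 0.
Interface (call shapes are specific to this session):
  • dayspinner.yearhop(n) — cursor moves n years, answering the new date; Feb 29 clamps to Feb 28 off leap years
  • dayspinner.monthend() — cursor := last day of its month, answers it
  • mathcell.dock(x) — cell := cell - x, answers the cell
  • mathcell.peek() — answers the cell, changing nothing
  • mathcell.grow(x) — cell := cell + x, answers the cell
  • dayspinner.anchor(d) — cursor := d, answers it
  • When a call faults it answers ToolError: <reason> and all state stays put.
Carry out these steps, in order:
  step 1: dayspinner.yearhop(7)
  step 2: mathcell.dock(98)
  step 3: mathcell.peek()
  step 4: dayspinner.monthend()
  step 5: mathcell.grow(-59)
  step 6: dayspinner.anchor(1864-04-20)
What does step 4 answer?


Answer: 1946-09-30

Derivation:
$ dayspinner.yearhop n=7
:: 1946-09-16
$ mathcell.dock x=98
:: -98
$ mathcell.peek
:: -98
$ dayspinner.monthend
:: 1946-09-30
$ mathcell.grow x=-59
:: -157
$ dayspinner.anchor d=1864-04-20
:: 1864-04-20


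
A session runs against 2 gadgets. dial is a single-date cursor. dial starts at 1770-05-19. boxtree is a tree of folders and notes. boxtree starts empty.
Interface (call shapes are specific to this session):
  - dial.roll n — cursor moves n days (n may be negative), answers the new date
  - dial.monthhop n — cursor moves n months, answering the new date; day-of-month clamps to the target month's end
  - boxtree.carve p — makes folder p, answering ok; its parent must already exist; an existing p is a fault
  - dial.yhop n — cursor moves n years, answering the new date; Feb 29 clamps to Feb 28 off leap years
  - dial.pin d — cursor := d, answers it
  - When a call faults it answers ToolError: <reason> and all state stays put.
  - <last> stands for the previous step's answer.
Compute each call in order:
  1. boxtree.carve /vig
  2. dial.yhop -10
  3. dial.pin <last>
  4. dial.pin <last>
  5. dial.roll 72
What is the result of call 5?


Next I call boxtree.carve(/vig), and see ok.
I call dial.yhop(-10), — result: 1760-05-19.
Then dial.pin(<last>), giving 1760-05-19.
I use dial.pin(<last>), giving 1760-05-19.
Invoking dial.roll(72), and see 1760-07-30.

Answer: 1760-07-30


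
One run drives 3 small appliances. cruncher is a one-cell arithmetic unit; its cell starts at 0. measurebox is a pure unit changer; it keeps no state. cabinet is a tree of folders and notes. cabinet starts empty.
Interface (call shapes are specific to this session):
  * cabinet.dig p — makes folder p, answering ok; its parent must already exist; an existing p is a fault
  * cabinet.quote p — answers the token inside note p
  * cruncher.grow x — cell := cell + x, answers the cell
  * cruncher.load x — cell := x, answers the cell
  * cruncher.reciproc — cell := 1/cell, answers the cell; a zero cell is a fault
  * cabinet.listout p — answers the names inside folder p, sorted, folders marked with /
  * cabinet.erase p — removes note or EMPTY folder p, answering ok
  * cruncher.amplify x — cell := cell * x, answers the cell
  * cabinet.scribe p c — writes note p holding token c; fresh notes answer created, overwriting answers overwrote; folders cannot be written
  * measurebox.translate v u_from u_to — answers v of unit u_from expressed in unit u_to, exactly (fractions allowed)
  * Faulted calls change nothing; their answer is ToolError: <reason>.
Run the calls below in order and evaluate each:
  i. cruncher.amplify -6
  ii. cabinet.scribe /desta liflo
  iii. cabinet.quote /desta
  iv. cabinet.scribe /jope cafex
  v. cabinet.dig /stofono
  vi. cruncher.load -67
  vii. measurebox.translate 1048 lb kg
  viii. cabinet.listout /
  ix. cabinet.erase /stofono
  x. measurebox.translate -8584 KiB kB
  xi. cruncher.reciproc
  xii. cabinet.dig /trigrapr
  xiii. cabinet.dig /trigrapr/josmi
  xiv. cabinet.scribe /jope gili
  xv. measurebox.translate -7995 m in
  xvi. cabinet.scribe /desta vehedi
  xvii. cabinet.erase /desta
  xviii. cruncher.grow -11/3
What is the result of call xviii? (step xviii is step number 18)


Answer: -740/201

Derivation:
==> cruncher.amplify(x=-6)
<== 0
==> cabinet.scribe(p=/desta, c=liflo)
<== created
==> cabinet.quote(p=/desta)
<== liflo
==> cabinet.scribe(p=/jope, c=cafex)
<== created
==> cabinet.dig(p=/stofono)
<== ok
==> cruncher.load(x=-67)
<== -67
==> measurebox.translate(v=1048, u_from=lb, u_to=kg)
<== 5942060047/12500000
==> cabinet.listout(p=/)
<== [desta, jope, stofono/]
==> cabinet.erase(p=/stofono)
<== ok
==> measurebox.translate(v=-8584, u_from=KiB, u_to=kB)
<== -1098752/125
==> cruncher.reciproc()
<== -1/67
==> cabinet.dig(p=/trigrapr)
<== ok
==> cabinet.dig(p=/trigrapr/josmi)
<== ok
==> cabinet.scribe(p=/jope, c=gili)
<== overwrote
==> measurebox.translate(v=-7995, u_from=m, u_to=in)
<== -39975000/127
==> cabinet.scribe(p=/desta, c=vehedi)
<== overwrote
==> cabinet.erase(p=/desta)
<== ok
==> cruncher.grow(x=-11/3)
<== -740/201


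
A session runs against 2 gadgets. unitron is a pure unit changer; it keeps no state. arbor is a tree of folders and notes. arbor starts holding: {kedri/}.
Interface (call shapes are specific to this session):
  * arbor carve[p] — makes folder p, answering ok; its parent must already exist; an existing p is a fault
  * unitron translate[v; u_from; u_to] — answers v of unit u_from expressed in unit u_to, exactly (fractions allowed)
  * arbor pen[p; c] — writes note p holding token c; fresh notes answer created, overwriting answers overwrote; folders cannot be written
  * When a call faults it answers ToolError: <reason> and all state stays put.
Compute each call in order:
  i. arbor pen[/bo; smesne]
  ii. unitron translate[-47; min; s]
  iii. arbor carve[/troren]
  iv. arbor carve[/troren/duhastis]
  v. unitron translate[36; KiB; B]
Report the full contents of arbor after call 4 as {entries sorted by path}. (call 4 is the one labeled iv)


Answer: {bo=smesne, kedri/, troren/, troren/duhastis/}

Derivation:
# arbor pen(p=/bo, c=smesne) -> created
# unitron translate(v=-47, u_from=min, u_to=s) -> -2820
# arbor carve(p=/troren) -> ok
# arbor carve(p=/troren/duhastis) -> ok
# unitron translate(v=36, u_from=KiB, u_to=B) -> 36864


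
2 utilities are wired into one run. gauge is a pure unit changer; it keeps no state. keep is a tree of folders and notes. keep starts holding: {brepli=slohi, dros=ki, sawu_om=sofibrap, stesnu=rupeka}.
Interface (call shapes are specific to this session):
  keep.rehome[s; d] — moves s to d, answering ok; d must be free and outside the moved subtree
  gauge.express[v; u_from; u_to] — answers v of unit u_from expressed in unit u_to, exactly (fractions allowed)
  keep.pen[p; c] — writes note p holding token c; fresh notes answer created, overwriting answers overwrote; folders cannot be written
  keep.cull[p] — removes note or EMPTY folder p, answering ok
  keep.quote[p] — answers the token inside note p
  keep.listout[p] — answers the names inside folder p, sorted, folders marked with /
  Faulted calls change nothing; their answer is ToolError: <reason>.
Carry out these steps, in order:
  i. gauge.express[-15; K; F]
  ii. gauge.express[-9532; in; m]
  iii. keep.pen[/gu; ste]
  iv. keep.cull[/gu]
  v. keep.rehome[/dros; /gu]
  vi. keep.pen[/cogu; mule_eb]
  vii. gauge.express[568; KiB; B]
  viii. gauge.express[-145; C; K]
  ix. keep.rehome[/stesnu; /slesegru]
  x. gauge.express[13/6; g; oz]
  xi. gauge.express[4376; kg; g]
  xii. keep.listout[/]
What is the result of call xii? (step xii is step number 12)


Answer: [brepli, cogu, gu, sawu_om, slesegru]

Derivation:
Act: gauge.express[v→-15; u_from→K; u_to→F]
Obs: -48667/100
Act: gauge.express[v→-9532; u_from→in; u_to→m]
Obs: -302641/1250
Act: keep.pen[p→/gu; c→ste]
Obs: created
Act: keep.cull[p→/gu]
Obs: ok
Act: keep.rehome[s→/dros; d→/gu]
Obs: ok
Act: keep.pen[p→/cogu; c→mule_eb]
Obs: created
Act: gauge.express[v→568; u_from→KiB; u_to→B]
Obs: 581632
Act: gauge.express[v→-145; u_from→C; u_to→K]
Obs: 2563/20
Act: keep.rehome[s→/stesnu; d→/slesegru]
Obs: ok
Act: gauge.express[v→13/6; u_from→g; u_to→oz]
Obs: 10400000/136077711
Act: gauge.express[v→4376; u_from→kg; u_to→g]
Obs: 4376000
Act: keep.listout[p→/]
Obs: [brepli, cogu, gu, sawu_om, slesegru]


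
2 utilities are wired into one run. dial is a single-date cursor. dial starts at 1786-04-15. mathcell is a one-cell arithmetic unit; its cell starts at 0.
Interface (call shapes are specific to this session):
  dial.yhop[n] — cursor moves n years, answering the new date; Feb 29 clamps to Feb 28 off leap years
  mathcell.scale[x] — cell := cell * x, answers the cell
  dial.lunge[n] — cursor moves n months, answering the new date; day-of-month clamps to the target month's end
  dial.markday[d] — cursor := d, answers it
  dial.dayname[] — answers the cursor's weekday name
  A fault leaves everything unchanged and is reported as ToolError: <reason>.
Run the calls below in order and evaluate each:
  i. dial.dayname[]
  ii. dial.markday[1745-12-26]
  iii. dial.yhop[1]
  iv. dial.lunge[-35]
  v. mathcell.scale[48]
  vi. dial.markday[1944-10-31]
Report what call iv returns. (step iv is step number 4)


# 1. dayname() == Saturday
# 2. markday(d=1745-12-26) == 1745-12-26
# 3. yhop(n=1) == 1746-12-26
# 4. lunge(n=-35) == 1744-01-26
# 5. scale(x=48) == 0
# 6. markday(d=1944-10-31) == 1944-10-31

Answer: 1744-01-26


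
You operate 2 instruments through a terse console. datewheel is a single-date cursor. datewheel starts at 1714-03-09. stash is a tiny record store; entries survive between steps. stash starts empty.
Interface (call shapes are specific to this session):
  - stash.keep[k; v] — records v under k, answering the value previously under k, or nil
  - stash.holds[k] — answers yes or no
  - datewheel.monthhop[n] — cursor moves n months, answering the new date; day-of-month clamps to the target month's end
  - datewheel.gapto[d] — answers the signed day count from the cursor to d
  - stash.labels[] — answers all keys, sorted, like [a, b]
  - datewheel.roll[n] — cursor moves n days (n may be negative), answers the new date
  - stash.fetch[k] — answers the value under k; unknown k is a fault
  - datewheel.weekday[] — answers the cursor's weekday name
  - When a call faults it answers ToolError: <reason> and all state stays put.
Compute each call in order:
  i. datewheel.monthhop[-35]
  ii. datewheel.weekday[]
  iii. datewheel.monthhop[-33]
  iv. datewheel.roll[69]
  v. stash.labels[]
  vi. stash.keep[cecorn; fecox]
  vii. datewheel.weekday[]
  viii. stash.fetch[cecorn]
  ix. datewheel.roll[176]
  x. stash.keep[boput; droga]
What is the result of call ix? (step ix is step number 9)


Answer: 1709-03-11

Derivation:
> datewheel.monthhop n: -35
= 1711-04-09
> datewheel.weekday
= Thursday
> datewheel.monthhop n: -33
= 1708-07-09
> datewheel.roll n: 69
= 1708-09-16
> stash.labels
= []
> stash.keep k: cecorn v: fecox
= nil
> datewheel.weekday
= Sunday
> stash.fetch k: cecorn
= fecox
> datewheel.roll n: 176
= 1709-03-11
> stash.keep k: boput v: droga
= nil


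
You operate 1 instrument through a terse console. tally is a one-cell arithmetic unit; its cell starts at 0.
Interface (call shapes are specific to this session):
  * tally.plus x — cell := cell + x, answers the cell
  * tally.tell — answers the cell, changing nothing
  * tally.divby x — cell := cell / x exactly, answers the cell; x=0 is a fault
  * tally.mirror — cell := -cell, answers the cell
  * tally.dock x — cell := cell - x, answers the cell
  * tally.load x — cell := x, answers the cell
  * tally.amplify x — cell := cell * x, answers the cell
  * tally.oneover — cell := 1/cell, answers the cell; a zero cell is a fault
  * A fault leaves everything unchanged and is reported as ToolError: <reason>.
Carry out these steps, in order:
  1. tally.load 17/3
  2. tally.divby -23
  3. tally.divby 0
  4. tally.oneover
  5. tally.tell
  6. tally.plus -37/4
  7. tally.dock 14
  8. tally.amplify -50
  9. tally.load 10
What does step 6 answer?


==> load(17/3)
<== 17/3
==> divby(-23)
<== -17/69
==> divby(0)
<== ToolError: division by zero
==> oneover()
<== -69/17
==> tell()
<== -69/17
==> plus(-37/4)
<== -905/68
==> dock(14)
<== -1857/68
==> amplify(-50)
<== 46425/34
==> load(10)
<== 10

Answer: -905/68


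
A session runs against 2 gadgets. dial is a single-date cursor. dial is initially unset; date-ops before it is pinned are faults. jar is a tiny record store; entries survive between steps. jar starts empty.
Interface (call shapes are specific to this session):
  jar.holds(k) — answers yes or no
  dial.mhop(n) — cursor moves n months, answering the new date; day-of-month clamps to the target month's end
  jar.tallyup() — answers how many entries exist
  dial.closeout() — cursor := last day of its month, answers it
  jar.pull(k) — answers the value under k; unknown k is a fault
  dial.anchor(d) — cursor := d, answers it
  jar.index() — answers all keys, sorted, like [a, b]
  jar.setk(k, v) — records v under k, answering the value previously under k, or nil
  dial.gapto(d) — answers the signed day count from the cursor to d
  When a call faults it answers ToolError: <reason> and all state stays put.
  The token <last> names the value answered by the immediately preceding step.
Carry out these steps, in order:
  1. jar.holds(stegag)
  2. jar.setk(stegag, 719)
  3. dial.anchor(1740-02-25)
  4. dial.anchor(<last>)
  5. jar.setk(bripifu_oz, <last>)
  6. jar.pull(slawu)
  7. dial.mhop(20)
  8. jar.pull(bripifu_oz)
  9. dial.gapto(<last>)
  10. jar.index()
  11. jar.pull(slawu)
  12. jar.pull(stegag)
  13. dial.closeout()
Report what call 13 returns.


Answer: 1741-10-31

Derivation:
CALL jar.holds[k='stegag']
RET  no
CALL jar.setk[k='stegag'; v='719']
RET  nil
CALL dial.anchor[d='1740-02-25']
RET  1740-02-25
CALL dial.anchor[d='<last>']
RET  1740-02-25
CALL jar.setk[k='bripifu_oz'; v='<last>']
RET  nil
CALL jar.pull[k='slawu']
RET  ToolError: no such key slawu
CALL dial.mhop[n='20']
RET  1741-10-25
CALL jar.pull[k='bripifu_oz']
RET  1740-02-25
CALL dial.gapto[d='<last>']
RET  -608
CALL jar.index[]
RET  [bripifu_oz, stegag]
CALL jar.pull[k='slawu']
RET  ToolError: no such key slawu
CALL jar.pull[k='stegag']
RET  719
CALL dial.closeout[]
RET  1741-10-31


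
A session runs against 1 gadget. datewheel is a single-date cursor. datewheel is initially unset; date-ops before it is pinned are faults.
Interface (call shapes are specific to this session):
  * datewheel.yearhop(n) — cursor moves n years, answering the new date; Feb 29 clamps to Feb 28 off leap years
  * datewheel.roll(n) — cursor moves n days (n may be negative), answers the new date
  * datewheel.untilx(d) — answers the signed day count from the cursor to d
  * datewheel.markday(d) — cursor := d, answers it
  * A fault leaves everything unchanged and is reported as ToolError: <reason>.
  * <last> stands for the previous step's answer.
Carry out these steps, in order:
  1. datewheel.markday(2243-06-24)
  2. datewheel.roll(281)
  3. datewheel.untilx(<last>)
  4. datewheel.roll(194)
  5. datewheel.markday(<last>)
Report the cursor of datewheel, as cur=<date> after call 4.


Answer: cur=2244-10-11

Derivation:
% 1. markday(d='2243-06-24') : 2243-06-24
% 2. roll(n='281') : 2244-03-31
% 3. untilx(d='<last>') : 0
% 4. roll(n='194') : 2244-10-11
% 5. markday(d='<last>') : 2244-10-11


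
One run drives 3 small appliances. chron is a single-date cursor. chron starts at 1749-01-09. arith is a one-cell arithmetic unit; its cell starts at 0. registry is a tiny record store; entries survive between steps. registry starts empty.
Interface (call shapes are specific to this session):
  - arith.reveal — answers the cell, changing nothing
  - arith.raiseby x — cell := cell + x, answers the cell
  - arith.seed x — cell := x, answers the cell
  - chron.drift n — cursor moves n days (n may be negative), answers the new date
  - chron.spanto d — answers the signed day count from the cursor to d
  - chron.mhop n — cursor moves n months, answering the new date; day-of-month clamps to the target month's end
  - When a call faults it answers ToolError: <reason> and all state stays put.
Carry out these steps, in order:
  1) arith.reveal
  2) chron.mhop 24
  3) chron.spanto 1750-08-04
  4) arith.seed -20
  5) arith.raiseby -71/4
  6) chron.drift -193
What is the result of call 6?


Answer: 1750-06-30

Derivation:
Now I run arith.reveal, giving 0.
I invoke chron.mhop(24), and see 1751-01-09.
Then chron.spanto(1750-08-04), → -158.
Using arith.seed(-20), and get -20.
Calling arith.raiseby(-71/4), which returns -151/4.
Next I call chron.drift(-193), → 1750-06-30.


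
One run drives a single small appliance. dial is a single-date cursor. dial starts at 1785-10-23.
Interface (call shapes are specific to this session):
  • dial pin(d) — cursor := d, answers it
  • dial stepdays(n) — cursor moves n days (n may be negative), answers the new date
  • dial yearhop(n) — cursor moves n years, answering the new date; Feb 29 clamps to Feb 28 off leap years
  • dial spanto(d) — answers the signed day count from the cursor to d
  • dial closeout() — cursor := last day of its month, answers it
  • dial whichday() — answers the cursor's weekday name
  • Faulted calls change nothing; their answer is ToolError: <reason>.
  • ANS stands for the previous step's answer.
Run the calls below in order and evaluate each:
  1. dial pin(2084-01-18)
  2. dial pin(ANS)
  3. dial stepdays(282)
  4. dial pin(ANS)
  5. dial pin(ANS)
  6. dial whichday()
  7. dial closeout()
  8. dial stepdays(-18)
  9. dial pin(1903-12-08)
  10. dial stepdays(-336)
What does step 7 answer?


% dial pin d: 2084-01-18
[out] 2084-01-18
% dial pin d: ANS
[out] 2084-01-18
% dial stepdays n: 282
[out] 2084-10-26
% dial pin d: ANS
[out] 2084-10-26
% dial pin d: ANS
[out] 2084-10-26
% dial whichday
[out] Thursday
% dial closeout
[out] 2084-10-31
% dial stepdays n: -18
[out] 2084-10-13
% dial pin d: 1903-12-08
[out] 1903-12-08
% dial stepdays n: -336
[out] 1903-01-06

Answer: 2084-10-31


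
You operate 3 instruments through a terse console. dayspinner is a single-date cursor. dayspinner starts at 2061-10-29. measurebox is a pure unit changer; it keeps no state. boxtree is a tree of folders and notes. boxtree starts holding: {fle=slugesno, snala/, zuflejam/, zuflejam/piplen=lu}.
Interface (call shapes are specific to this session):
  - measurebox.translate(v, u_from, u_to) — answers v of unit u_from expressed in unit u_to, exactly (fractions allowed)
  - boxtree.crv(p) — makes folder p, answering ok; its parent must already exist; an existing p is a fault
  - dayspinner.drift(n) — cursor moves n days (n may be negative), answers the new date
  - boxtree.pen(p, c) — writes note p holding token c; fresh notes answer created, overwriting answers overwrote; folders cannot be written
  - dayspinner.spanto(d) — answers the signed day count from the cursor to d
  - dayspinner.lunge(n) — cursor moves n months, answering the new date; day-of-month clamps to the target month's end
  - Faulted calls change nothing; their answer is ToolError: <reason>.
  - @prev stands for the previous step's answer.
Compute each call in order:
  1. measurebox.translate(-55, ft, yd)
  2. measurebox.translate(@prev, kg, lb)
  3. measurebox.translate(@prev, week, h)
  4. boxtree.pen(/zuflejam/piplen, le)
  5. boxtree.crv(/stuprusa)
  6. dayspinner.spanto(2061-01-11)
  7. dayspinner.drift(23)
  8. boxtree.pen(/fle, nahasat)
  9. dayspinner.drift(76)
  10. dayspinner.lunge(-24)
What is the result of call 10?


Answer: 2060-02-05

Derivation:
-- translate(-55, ft, yd) -> -55/3
-- translate(@prev, kg, lb) -> -500000000/12370701
-- translate(@prev, week, h) -> -4000000000/589081
-- pen(/zuflejam/piplen, le) -> overwrote
-- crv(/stuprusa) -> ok
-- spanto(2061-01-11) -> -291
-- drift(23) -> 2061-11-21
-- pen(/fle, nahasat) -> overwrote
-- drift(76) -> 2062-02-05
-- lunge(-24) -> 2060-02-05


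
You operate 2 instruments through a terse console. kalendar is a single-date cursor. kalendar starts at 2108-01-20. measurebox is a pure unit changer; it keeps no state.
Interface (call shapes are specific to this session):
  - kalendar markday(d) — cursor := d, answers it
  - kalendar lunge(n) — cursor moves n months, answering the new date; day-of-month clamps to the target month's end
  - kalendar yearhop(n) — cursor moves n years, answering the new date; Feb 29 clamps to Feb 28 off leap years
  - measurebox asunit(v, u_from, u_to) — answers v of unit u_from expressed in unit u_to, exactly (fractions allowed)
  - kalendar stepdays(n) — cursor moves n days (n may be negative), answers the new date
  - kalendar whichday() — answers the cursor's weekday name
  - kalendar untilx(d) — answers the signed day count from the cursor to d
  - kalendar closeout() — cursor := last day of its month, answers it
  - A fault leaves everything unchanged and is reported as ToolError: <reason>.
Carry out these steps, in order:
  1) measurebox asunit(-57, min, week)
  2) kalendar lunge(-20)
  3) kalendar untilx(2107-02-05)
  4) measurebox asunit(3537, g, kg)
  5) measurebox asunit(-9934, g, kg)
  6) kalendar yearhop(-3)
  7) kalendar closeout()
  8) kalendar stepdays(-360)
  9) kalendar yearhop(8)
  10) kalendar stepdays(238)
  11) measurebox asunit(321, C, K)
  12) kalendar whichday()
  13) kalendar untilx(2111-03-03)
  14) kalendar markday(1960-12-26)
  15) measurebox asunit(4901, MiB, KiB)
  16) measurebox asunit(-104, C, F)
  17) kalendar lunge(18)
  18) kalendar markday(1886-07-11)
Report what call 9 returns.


Using measurebox asunit using v='-57', u_from='min', u_to='week', → -19/3360.
Then kalendar lunge using n='-20': 2106-05-20.
I use kalendar untilx using d='2107-02-05', yielding 261.
Then measurebox asunit using v='3537', u_from='g', u_to='kg', yielding 3537/1000.
Using measurebox asunit using v='-9934', u_from='g', u_to='kg', which returns -4967/500.
Using kalendar yearhop using n='-3', — result: 2103-05-20.
Invoking kalendar closeout(), and see 2103-05-31.
I invoke kalendar stepdays using n='-360', which returns 2102-06-05.
I try kalendar yearhop using n='8', and see 2110-06-05.
Then kalendar stepdays using n='238', — result: 2111-01-29.
Now I run measurebox asunit using v='321', u_from='C', u_to='K', — result: 11883/20.
I run kalendar whichday(), → Thursday.
I invoke kalendar untilx using d='2111-03-03': 33.
Using kalendar markday using d='1960-12-26', yielding 1960-12-26.
Now I run measurebox asunit using v='4901', u_from='MiB', u_to='KiB', giving 5018624.
Then measurebox asunit using v='-104', u_from='C', u_to='F', → -776/5.
Using kalendar lunge using n='18', giving 1962-06-26.
I call kalendar markday using d='1886-07-11': 1886-07-11.

Answer: 2110-06-05


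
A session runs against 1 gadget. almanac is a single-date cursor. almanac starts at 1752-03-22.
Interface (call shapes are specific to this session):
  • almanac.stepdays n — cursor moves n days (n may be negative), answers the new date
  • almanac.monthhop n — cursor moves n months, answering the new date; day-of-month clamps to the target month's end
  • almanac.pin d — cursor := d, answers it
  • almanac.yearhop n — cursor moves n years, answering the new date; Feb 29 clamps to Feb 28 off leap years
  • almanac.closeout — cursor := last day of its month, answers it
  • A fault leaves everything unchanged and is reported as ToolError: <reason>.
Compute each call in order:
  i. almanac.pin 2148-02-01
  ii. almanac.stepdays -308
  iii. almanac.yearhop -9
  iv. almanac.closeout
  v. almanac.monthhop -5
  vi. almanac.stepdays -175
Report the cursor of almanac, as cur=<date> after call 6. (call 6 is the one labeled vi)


-> almanac.pin(2148-02-01)
<- 2148-02-01
-> almanac.stepdays(-308)
<- 2147-03-30
-> almanac.yearhop(-9)
<- 2138-03-30
-> almanac.closeout()
<- 2138-03-31
-> almanac.monthhop(-5)
<- 2137-10-31
-> almanac.stepdays(-175)
<- 2137-05-09

Answer: cur=2137-05-09


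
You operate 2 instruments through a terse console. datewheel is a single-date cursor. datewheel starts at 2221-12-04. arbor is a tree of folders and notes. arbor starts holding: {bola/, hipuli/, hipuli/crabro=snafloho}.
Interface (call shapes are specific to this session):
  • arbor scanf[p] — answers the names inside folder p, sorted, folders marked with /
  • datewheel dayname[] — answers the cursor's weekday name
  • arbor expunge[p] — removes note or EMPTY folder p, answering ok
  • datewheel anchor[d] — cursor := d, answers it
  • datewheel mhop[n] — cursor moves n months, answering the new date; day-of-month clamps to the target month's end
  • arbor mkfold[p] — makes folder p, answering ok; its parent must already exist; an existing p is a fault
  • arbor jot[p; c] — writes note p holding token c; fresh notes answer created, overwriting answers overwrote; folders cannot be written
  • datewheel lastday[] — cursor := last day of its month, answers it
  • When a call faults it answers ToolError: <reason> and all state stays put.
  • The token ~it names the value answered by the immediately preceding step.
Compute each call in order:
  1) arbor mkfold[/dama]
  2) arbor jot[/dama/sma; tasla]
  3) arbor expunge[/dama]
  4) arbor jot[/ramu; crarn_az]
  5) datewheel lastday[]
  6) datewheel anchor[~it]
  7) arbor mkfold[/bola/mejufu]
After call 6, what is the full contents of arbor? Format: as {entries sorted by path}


Answer: {bola/, dama/, dama/sma=tasla, hipuli/, hipuli/crabro=snafloho, ramu=crarn_az}

Derivation:
-> arbor mkfold(p: /dama)
<- ok
-> arbor jot(p: /dama/sma, c: tasla)
<- created
-> arbor expunge(p: /dama)
<- ToolError: not empty
-> arbor jot(p: /ramu, c: crarn_az)
<- created
-> datewheel lastday()
<- 2221-12-31
-> datewheel anchor(d: ~it)
<- 2221-12-31
-> arbor mkfold(p: /bola/mejufu)
<- ok


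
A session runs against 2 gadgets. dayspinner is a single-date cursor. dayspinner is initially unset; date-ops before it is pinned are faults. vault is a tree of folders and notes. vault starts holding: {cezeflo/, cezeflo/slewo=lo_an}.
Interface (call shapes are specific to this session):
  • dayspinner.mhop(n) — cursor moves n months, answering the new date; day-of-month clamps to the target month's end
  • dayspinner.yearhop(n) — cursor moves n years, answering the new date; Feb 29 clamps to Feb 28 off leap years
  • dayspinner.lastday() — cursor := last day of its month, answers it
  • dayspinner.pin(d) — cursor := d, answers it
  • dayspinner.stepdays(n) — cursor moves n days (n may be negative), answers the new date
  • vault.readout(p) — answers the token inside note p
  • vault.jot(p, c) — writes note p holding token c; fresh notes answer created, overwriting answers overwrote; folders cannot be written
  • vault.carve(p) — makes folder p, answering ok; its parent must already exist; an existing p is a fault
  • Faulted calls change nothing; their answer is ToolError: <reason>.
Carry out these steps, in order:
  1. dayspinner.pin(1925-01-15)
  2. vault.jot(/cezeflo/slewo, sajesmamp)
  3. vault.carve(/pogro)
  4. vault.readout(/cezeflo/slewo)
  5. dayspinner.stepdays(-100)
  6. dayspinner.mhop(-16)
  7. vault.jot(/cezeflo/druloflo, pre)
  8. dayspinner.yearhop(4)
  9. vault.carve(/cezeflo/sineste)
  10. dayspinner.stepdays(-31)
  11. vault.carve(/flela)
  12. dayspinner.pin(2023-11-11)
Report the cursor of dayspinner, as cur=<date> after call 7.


I try dayspinner.pin using 1925-01-15, → 1925-01-15.
Now I run vault.jot using /cezeflo/slewo, sajesmamp, and get overwrote.
I try vault.carve using /pogro, and see ok.
I try vault.readout using /cezeflo/slewo, giving sajesmamp.
Next I call dayspinner.stepdays using -100, and observe 1924-10-07.
Calling dayspinner.mhop using -16, giving 1923-06-07.
Next I call vault.jot using /cezeflo/druloflo, pre, giving created.
Calling dayspinner.yearhop using 4, giving 1927-06-07.
I use vault.carve using /cezeflo/sineste: ok.
Then dayspinner.stepdays using -31, yielding 1927-05-07.
I call vault.carve using /flela, and see ok.
Now I run dayspinner.pin using 2023-11-11, — result: 2023-11-11.

Answer: cur=1923-06-07


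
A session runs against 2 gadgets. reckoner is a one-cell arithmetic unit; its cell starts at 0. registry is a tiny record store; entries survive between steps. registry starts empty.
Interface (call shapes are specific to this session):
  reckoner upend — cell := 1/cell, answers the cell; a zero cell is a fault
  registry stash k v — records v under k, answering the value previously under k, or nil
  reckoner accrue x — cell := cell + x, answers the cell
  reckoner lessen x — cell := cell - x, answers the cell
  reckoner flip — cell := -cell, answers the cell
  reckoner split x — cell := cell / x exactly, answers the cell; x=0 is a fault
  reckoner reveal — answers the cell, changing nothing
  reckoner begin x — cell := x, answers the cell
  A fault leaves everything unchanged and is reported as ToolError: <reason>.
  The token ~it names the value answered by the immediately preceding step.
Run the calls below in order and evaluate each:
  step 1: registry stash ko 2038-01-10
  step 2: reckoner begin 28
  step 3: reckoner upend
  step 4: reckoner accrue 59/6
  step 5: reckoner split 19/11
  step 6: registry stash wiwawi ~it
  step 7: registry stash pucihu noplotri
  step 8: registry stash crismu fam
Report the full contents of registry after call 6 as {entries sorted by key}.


→ registry stash(ko, 2038-01-10)
← nil
→ reckoner begin(28)
← 28
→ reckoner upend()
← 1/28
→ reckoner accrue(59/6)
← 829/84
→ reckoner split(19/11)
← 9119/1596
→ registry stash(wiwawi, ~it)
← nil
→ registry stash(pucihu, noplotri)
← nil
→ registry stash(crismu, fam)
← nil

Answer: {ko=2038-01-10, wiwawi=9119/1596}


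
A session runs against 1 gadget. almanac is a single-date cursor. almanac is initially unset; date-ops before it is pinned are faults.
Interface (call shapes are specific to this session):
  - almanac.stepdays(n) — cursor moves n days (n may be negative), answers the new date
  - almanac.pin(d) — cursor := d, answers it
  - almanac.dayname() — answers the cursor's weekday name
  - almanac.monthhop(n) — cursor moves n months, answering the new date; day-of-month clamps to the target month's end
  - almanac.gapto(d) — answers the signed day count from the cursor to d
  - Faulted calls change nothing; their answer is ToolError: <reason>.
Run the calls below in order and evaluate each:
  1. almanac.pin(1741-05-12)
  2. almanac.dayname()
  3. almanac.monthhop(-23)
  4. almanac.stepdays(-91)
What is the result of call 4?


I try pin on d→1741-05-12, yielding 1741-05-12.
Then dayname(), and observe Friday.
I run monthhop on n→-23: 1739-06-12.
I use stepdays on n→-91, yielding 1739-03-13.

Answer: 1739-03-13


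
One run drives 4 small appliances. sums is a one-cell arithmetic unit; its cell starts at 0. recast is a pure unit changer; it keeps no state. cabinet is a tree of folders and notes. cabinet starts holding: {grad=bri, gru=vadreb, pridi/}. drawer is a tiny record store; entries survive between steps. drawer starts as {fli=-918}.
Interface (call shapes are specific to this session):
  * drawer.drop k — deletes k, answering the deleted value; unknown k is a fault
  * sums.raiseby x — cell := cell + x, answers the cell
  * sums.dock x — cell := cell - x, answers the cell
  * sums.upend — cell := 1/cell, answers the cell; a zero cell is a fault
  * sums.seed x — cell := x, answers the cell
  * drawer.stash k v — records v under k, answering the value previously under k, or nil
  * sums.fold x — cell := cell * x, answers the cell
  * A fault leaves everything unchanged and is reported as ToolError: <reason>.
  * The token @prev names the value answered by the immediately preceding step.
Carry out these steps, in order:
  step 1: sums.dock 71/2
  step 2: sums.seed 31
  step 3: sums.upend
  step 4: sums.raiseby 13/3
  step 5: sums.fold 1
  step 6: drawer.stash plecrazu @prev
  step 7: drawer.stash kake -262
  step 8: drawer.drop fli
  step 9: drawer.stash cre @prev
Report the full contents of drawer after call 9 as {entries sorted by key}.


Act: dock[71/2]
Obs: -71/2
Act: seed[31]
Obs: 31
Act: upend[]
Obs: 1/31
Act: raiseby[13/3]
Obs: 406/93
Act: fold[1]
Obs: 406/93
Act: stash[plecrazu; @prev]
Obs: nil
Act: stash[kake; -262]
Obs: nil
Act: drop[fli]
Obs: -918
Act: stash[cre; @prev]
Obs: nil

Answer: {cre=-918, kake=-262, plecrazu=406/93}


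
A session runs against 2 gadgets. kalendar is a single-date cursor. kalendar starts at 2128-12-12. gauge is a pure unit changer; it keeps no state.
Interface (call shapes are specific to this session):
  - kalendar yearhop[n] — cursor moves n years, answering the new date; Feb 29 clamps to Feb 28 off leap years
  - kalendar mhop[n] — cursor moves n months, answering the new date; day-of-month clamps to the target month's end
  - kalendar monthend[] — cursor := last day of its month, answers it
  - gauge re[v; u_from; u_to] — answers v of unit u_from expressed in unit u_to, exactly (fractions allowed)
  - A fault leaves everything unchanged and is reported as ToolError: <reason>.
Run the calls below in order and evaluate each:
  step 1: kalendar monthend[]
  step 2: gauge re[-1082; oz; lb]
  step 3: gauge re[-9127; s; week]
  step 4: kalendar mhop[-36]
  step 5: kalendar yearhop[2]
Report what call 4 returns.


Answer: 2125-12-31

Derivation:
>>> kalendar monthend
  2128-12-31
>>> gauge re v→-1082 u_from→oz u_to→lb
  -541/8
>>> gauge re v→-9127 u_from→s u_to→week
  -9127/604800
>>> kalendar mhop n→-36
  2125-12-31
>>> kalendar yearhop n→2
  2127-12-31
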